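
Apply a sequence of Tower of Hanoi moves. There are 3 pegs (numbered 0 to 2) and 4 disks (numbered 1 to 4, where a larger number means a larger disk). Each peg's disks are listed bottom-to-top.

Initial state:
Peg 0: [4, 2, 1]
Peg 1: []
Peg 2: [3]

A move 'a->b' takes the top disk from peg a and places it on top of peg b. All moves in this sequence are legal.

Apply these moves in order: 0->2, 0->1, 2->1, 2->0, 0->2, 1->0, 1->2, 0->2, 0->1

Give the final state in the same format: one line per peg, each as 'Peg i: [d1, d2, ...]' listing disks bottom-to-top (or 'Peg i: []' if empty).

Answer: Peg 0: []
Peg 1: [4]
Peg 2: [3, 2, 1]

Derivation:
After move 1 (0->2):
Peg 0: [4, 2]
Peg 1: []
Peg 2: [3, 1]

After move 2 (0->1):
Peg 0: [4]
Peg 1: [2]
Peg 2: [3, 1]

After move 3 (2->1):
Peg 0: [4]
Peg 1: [2, 1]
Peg 2: [3]

After move 4 (2->0):
Peg 0: [4, 3]
Peg 1: [2, 1]
Peg 2: []

After move 5 (0->2):
Peg 0: [4]
Peg 1: [2, 1]
Peg 2: [3]

After move 6 (1->0):
Peg 0: [4, 1]
Peg 1: [2]
Peg 2: [3]

After move 7 (1->2):
Peg 0: [4, 1]
Peg 1: []
Peg 2: [3, 2]

After move 8 (0->2):
Peg 0: [4]
Peg 1: []
Peg 2: [3, 2, 1]

After move 9 (0->1):
Peg 0: []
Peg 1: [4]
Peg 2: [3, 2, 1]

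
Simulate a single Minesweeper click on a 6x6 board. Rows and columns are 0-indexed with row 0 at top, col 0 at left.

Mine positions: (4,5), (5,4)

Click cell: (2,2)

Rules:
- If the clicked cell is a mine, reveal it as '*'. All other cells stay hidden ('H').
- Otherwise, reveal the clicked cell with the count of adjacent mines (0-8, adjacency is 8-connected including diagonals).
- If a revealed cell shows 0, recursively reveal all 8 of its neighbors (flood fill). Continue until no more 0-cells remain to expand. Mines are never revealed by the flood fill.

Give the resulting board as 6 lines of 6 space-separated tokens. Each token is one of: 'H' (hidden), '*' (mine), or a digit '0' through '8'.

0 0 0 0 0 0
0 0 0 0 0 0
0 0 0 0 0 0
0 0 0 0 1 1
0 0 0 1 2 H
0 0 0 1 H H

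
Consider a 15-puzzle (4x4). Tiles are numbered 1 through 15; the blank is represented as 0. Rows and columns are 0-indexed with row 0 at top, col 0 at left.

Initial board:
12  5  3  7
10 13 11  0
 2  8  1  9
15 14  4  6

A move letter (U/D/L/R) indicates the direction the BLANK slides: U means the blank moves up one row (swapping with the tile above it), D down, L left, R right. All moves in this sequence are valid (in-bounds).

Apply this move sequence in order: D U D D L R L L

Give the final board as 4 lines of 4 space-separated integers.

Answer: 12  5  3  7
10 13 11  9
 2  8  1  6
15  0 14  4

Derivation:
After move 1 (D):
12  5  3  7
10 13 11  9
 2  8  1  0
15 14  4  6

After move 2 (U):
12  5  3  7
10 13 11  0
 2  8  1  9
15 14  4  6

After move 3 (D):
12  5  3  7
10 13 11  9
 2  8  1  0
15 14  4  6

After move 4 (D):
12  5  3  7
10 13 11  9
 2  8  1  6
15 14  4  0

After move 5 (L):
12  5  3  7
10 13 11  9
 2  8  1  6
15 14  0  4

After move 6 (R):
12  5  3  7
10 13 11  9
 2  8  1  6
15 14  4  0

After move 7 (L):
12  5  3  7
10 13 11  9
 2  8  1  6
15 14  0  4

After move 8 (L):
12  5  3  7
10 13 11  9
 2  8  1  6
15  0 14  4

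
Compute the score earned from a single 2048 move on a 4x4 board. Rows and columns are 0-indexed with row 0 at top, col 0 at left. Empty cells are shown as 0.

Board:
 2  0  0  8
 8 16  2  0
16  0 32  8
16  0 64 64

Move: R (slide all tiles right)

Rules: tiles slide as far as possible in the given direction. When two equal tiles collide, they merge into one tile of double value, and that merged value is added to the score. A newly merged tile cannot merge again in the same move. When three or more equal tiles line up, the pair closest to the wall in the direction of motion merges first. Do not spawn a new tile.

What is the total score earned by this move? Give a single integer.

Answer: 128

Derivation:
Slide right:
row 0: [2, 0, 0, 8] -> [0, 0, 2, 8]  score +0 (running 0)
row 1: [8, 16, 2, 0] -> [0, 8, 16, 2]  score +0 (running 0)
row 2: [16, 0, 32, 8] -> [0, 16, 32, 8]  score +0 (running 0)
row 3: [16, 0, 64, 64] -> [0, 0, 16, 128]  score +128 (running 128)
Board after move:
  0   0   2   8
  0   8  16   2
  0  16  32   8
  0   0  16 128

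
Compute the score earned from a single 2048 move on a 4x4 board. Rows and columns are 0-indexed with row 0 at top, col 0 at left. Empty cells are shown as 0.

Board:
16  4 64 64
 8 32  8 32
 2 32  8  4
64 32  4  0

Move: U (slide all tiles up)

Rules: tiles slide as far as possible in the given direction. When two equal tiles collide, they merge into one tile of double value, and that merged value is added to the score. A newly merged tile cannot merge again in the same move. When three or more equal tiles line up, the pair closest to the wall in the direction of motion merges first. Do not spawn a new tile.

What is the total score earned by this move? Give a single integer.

Slide up:
col 0: [16, 8, 2, 64] -> [16, 8, 2, 64]  score +0 (running 0)
col 1: [4, 32, 32, 32] -> [4, 64, 32, 0]  score +64 (running 64)
col 2: [64, 8, 8, 4] -> [64, 16, 4, 0]  score +16 (running 80)
col 3: [64, 32, 4, 0] -> [64, 32, 4, 0]  score +0 (running 80)
Board after move:
16  4 64 64
 8 64 16 32
 2 32  4  4
64  0  0  0

Answer: 80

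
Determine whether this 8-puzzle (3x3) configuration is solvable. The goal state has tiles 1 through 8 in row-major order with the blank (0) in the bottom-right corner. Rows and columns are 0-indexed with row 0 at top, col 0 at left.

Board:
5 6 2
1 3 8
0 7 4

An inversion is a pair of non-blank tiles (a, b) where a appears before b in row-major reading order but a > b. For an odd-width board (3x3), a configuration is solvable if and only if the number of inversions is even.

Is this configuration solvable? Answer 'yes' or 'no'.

Answer: yes

Derivation:
Inversions (pairs i<j in row-major order where tile[i] > tile[j] > 0): 12
12 is even, so the puzzle is solvable.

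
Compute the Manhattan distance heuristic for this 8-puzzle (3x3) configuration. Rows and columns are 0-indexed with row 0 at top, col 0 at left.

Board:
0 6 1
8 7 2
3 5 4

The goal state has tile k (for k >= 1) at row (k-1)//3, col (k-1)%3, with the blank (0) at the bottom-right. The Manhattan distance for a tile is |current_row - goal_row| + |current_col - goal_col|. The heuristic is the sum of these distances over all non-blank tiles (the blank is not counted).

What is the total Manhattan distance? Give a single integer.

Answer: 18

Derivation:
Tile 6: at (0,1), goal (1,2), distance |0-1|+|1-2| = 2
Tile 1: at (0,2), goal (0,0), distance |0-0|+|2-0| = 2
Tile 8: at (1,0), goal (2,1), distance |1-2|+|0-1| = 2
Tile 7: at (1,1), goal (2,0), distance |1-2|+|1-0| = 2
Tile 2: at (1,2), goal (0,1), distance |1-0|+|2-1| = 2
Tile 3: at (2,0), goal (0,2), distance |2-0|+|0-2| = 4
Tile 5: at (2,1), goal (1,1), distance |2-1|+|1-1| = 1
Tile 4: at (2,2), goal (1,0), distance |2-1|+|2-0| = 3
Sum: 2 + 2 + 2 + 2 + 2 + 4 + 1 + 3 = 18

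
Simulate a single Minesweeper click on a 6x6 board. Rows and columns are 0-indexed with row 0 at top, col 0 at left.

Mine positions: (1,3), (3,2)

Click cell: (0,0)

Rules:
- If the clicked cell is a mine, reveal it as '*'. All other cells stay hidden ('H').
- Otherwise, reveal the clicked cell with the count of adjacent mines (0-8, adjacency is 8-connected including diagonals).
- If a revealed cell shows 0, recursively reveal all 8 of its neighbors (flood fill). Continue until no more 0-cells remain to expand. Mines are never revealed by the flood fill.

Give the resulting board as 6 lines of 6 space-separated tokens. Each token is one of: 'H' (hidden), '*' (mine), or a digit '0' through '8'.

0 0 1 H 1 0
0 0 1 H 1 0
0 1 2 2 1 0
0 1 H 1 0 0
0 1 1 1 0 0
0 0 0 0 0 0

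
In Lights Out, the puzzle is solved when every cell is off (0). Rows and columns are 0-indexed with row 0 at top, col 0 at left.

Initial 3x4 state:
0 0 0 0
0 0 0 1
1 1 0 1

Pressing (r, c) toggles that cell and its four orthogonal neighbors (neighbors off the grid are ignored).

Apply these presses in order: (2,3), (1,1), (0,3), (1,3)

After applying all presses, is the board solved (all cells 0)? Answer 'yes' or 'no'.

After press 1 at (2,3):
0 0 0 0
0 0 0 0
1 1 1 0

After press 2 at (1,1):
0 1 0 0
1 1 1 0
1 0 1 0

After press 3 at (0,3):
0 1 1 1
1 1 1 1
1 0 1 0

After press 4 at (1,3):
0 1 1 0
1 1 0 0
1 0 1 1

Lights still on: 7

Answer: no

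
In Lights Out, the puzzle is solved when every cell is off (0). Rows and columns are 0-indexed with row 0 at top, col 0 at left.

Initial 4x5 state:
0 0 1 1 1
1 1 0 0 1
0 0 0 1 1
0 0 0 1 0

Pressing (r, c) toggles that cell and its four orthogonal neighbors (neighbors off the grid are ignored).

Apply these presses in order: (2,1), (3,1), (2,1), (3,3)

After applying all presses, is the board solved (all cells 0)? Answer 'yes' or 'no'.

Answer: no

Derivation:
After press 1 at (2,1):
0 0 1 1 1
1 0 0 0 1
1 1 1 1 1
0 1 0 1 0

After press 2 at (3,1):
0 0 1 1 1
1 0 0 0 1
1 0 1 1 1
1 0 1 1 0

After press 3 at (2,1):
0 0 1 1 1
1 1 0 0 1
0 1 0 1 1
1 1 1 1 0

After press 4 at (3,3):
0 0 1 1 1
1 1 0 0 1
0 1 0 0 1
1 1 0 0 1

Lights still on: 11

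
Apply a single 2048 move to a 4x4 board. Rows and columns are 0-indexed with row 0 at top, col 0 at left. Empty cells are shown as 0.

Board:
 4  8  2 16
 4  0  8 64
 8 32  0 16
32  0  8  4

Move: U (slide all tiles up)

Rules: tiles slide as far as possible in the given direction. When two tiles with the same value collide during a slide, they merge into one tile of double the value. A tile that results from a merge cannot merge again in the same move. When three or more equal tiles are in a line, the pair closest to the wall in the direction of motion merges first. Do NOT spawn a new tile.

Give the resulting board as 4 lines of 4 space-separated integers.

Slide up:
col 0: [4, 4, 8, 32] -> [8, 8, 32, 0]
col 1: [8, 0, 32, 0] -> [8, 32, 0, 0]
col 2: [2, 8, 0, 8] -> [2, 16, 0, 0]
col 3: [16, 64, 16, 4] -> [16, 64, 16, 4]

Answer:  8  8  2 16
 8 32 16 64
32  0  0 16
 0  0  0  4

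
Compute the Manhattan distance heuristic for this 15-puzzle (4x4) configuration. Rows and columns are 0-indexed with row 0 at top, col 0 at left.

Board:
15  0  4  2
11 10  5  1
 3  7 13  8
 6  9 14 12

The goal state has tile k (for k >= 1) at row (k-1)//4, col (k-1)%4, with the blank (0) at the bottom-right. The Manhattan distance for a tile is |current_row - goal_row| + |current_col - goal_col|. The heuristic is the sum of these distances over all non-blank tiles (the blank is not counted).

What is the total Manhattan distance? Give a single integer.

Tile 15: (0,0)->(3,2) = 5
Tile 4: (0,2)->(0,3) = 1
Tile 2: (0,3)->(0,1) = 2
Tile 11: (1,0)->(2,2) = 3
Tile 10: (1,1)->(2,1) = 1
Tile 5: (1,2)->(1,0) = 2
Tile 1: (1,3)->(0,0) = 4
Tile 3: (2,0)->(0,2) = 4
Tile 7: (2,1)->(1,2) = 2
Tile 13: (2,2)->(3,0) = 3
Tile 8: (2,3)->(1,3) = 1
Tile 6: (3,0)->(1,1) = 3
Tile 9: (3,1)->(2,0) = 2
Tile 14: (3,2)->(3,1) = 1
Tile 12: (3,3)->(2,3) = 1
Sum: 5 + 1 + 2 + 3 + 1 + 2 + 4 + 4 + 2 + 3 + 1 + 3 + 2 + 1 + 1 = 35

Answer: 35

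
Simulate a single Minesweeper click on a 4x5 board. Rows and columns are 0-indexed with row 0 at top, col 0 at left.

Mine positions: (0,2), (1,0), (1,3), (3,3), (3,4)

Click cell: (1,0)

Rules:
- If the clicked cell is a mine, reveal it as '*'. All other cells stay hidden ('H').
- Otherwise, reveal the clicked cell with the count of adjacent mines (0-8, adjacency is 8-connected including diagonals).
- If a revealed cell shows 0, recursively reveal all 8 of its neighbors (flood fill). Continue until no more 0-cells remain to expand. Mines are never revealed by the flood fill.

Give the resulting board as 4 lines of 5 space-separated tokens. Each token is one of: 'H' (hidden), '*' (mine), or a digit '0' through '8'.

H H H H H
* H H H H
H H H H H
H H H H H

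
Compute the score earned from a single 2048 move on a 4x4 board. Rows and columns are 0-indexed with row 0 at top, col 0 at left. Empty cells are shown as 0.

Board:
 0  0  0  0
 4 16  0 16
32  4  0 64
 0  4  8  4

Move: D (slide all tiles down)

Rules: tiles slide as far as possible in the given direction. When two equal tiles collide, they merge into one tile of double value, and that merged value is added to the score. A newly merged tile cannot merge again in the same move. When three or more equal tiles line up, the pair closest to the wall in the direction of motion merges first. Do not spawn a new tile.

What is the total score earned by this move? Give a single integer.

Slide down:
col 0: [0, 4, 32, 0] -> [0, 0, 4, 32]  score +0 (running 0)
col 1: [0, 16, 4, 4] -> [0, 0, 16, 8]  score +8 (running 8)
col 2: [0, 0, 0, 8] -> [0, 0, 0, 8]  score +0 (running 8)
col 3: [0, 16, 64, 4] -> [0, 16, 64, 4]  score +0 (running 8)
Board after move:
 0  0  0  0
 0  0  0 16
 4 16  0 64
32  8  8  4

Answer: 8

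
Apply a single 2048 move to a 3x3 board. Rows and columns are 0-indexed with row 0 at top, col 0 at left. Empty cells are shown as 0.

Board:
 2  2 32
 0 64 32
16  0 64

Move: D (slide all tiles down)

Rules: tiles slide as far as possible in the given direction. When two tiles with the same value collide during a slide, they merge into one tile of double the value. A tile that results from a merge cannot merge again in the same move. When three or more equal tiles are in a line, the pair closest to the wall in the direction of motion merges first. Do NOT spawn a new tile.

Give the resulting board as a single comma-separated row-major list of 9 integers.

Slide down:
col 0: [2, 0, 16] -> [0, 2, 16]
col 1: [2, 64, 0] -> [0, 2, 64]
col 2: [32, 32, 64] -> [0, 64, 64]

Answer: 0, 0, 0, 2, 2, 64, 16, 64, 64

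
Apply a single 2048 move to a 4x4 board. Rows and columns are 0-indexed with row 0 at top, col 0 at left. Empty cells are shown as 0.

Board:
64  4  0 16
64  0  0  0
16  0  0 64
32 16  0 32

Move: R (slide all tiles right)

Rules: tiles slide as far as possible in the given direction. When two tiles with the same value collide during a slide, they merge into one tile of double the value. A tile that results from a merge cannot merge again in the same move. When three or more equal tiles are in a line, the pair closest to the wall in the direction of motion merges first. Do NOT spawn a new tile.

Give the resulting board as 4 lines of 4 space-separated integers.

Answer:  0 64  4 16
 0  0  0 64
 0  0 16 64
 0 32 16 32

Derivation:
Slide right:
row 0: [64, 4, 0, 16] -> [0, 64, 4, 16]
row 1: [64, 0, 0, 0] -> [0, 0, 0, 64]
row 2: [16, 0, 0, 64] -> [0, 0, 16, 64]
row 3: [32, 16, 0, 32] -> [0, 32, 16, 32]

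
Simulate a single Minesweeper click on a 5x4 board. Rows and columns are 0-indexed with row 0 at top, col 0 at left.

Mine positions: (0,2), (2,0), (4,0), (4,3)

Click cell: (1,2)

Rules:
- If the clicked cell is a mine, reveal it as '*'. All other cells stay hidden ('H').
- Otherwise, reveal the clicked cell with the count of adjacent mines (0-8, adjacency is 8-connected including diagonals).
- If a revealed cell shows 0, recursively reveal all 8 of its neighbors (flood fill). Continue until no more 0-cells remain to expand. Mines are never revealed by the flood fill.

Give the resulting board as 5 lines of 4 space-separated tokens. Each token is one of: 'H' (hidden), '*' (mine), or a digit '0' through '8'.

H H H H
H H 1 H
H H H H
H H H H
H H H H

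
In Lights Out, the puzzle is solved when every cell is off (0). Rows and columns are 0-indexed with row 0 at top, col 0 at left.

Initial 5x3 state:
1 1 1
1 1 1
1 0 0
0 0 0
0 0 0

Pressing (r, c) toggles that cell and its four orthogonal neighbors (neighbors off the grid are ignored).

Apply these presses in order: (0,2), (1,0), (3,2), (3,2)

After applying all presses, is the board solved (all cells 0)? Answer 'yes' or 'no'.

After press 1 at (0,2):
1 0 0
1 1 0
1 0 0
0 0 0
0 0 0

After press 2 at (1,0):
0 0 0
0 0 0
0 0 0
0 0 0
0 0 0

After press 3 at (3,2):
0 0 0
0 0 0
0 0 1
0 1 1
0 0 1

After press 4 at (3,2):
0 0 0
0 0 0
0 0 0
0 0 0
0 0 0

Lights still on: 0

Answer: yes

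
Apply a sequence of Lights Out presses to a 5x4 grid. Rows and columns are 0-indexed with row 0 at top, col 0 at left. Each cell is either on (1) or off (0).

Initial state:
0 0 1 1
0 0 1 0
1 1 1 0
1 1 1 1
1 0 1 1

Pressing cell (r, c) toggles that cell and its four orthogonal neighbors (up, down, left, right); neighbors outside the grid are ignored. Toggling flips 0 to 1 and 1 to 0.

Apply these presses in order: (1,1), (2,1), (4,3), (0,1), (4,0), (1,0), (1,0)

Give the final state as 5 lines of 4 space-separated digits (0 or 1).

Answer: 1 0 0 1
1 1 0 0
0 1 0 0
0 0 1 0
0 1 0 0

Derivation:
After press 1 at (1,1):
0 1 1 1
1 1 0 0
1 0 1 0
1 1 1 1
1 0 1 1

After press 2 at (2,1):
0 1 1 1
1 0 0 0
0 1 0 0
1 0 1 1
1 0 1 1

After press 3 at (4,3):
0 1 1 1
1 0 0 0
0 1 0 0
1 0 1 0
1 0 0 0

After press 4 at (0,1):
1 0 0 1
1 1 0 0
0 1 0 0
1 0 1 0
1 0 0 0

After press 5 at (4,0):
1 0 0 1
1 1 0 0
0 1 0 0
0 0 1 0
0 1 0 0

After press 6 at (1,0):
0 0 0 1
0 0 0 0
1 1 0 0
0 0 1 0
0 1 0 0

After press 7 at (1,0):
1 0 0 1
1 1 0 0
0 1 0 0
0 0 1 0
0 1 0 0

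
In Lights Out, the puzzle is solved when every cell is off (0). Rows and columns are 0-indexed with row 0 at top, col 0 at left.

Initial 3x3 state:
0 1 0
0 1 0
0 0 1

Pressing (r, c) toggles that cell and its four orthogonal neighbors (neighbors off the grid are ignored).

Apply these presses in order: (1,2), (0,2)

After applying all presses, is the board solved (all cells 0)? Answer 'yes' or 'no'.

After press 1 at (1,2):
0 1 1
0 0 1
0 0 0

After press 2 at (0,2):
0 0 0
0 0 0
0 0 0

Lights still on: 0

Answer: yes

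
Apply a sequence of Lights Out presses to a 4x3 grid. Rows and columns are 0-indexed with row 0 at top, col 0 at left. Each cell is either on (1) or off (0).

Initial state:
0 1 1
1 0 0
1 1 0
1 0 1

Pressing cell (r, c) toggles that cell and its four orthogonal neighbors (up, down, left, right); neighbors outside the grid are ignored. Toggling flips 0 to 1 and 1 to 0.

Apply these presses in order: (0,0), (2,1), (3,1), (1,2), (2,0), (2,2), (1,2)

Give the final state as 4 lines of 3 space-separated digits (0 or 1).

After press 1 at (0,0):
1 0 1
0 0 0
1 1 0
1 0 1

After press 2 at (2,1):
1 0 1
0 1 0
0 0 1
1 1 1

After press 3 at (3,1):
1 0 1
0 1 0
0 1 1
0 0 0

After press 4 at (1,2):
1 0 0
0 0 1
0 1 0
0 0 0

After press 5 at (2,0):
1 0 0
1 0 1
1 0 0
1 0 0

After press 6 at (2,2):
1 0 0
1 0 0
1 1 1
1 0 1

After press 7 at (1,2):
1 0 1
1 1 1
1 1 0
1 0 1

Answer: 1 0 1
1 1 1
1 1 0
1 0 1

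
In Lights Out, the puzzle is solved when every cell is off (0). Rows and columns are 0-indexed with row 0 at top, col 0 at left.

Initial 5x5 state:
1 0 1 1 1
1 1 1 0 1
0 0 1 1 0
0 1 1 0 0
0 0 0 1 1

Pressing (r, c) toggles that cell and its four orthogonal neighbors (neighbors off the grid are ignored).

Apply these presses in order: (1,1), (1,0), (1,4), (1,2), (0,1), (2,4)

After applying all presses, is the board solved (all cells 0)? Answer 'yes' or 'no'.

After press 1 at (1,1):
1 1 1 1 1
0 0 0 0 1
0 1 1 1 0
0 1 1 0 0
0 0 0 1 1

After press 2 at (1,0):
0 1 1 1 1
1 1 0 0 1
1 1 1 1 0
0 1 1 0 0
0 0 0 1 1

After press 3 at (1,4):
0 1 1 1 0
1 1 0 1 0
1 1 1 1 1
0 1 1 0 0
0 0 0 1 1

After press 4 at (1,2):
0 1 0 1 0
1 0 1 0 0
1 1 0 1 1
0 1 1 0 0
0 0 0 1 1

After press 5 at (0,1):
1 0 1 1 0
1 1 1 0 0
1 1 0 1 1
0 1 1 0 0
0 0 0 1 1

After press 6 at (2,4):
1 0 1 1 0
1 1 1 0 1
1 1 0 0 0
0 1 1 0 1
0 0 0 1 1

Lights still on: 14

Answer: no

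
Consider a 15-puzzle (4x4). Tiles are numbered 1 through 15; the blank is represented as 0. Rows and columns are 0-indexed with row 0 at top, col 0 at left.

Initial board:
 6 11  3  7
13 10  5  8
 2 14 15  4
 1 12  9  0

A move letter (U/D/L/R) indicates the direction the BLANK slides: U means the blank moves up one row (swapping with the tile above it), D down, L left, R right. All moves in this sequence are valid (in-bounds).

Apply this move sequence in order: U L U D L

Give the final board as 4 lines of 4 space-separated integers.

After move 1 (U):
 6 11  3  7
13 10  5  8
 2 14 15  0
 1 12  9  4

After move 2 (L):
 6 11  3  7
13 10  5  8
 2 14  0 15
 1 12  9  4

After move 3 (U):
 6 11  3  7
13 10  0  8
 2 14  5 15
 1 12  9  4

After move 4 (D):
 6 11  3  7
13 10  5  8
 2 14  0 15
 1 12  9  4

After move 5 (L):
 6 11  3  7
13 10  5  8
 2  0 14 15
 1 12  9  4

Answer:  6 11  3  7
13 10  5  8
 2  0 14 15
 1 12  9  4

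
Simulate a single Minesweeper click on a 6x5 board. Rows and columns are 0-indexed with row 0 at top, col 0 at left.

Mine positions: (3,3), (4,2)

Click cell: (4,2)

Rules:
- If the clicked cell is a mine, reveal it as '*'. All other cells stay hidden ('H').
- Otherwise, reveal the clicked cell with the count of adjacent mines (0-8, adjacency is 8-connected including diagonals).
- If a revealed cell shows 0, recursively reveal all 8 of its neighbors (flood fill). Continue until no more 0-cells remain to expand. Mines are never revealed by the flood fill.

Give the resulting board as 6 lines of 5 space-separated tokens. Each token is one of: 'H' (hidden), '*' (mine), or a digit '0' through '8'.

H H H H H
H H H H H
H H H H H
H H H H H
H H * H H
H H H H H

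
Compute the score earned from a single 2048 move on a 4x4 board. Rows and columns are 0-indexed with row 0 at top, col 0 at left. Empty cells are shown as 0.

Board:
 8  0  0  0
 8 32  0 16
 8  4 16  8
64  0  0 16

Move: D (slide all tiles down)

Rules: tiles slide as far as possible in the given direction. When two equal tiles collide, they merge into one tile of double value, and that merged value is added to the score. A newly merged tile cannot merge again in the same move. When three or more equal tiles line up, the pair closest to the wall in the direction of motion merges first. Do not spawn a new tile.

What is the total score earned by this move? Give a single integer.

Answer: 16

Derivation:
Slide down:
col 0: [8, 8, 8, 64] -> [0, 8, 16, 64]  score +16 (running 16)
col 1: [0, 32, 4, 0] -> [0, 0, 32, 4]  score +0 (running 16)
col 2: [0, 0, 16, 0] -> [0, 0, 0, 16]  score +0 (running 16)
col 3: [0, 16, 8, 16] -> [0, 16, 8, 16]  score +0 (running 16)
Board after move:
 0  0  0  0
 8  0  0 16
16 32  0  8
64  4 16 16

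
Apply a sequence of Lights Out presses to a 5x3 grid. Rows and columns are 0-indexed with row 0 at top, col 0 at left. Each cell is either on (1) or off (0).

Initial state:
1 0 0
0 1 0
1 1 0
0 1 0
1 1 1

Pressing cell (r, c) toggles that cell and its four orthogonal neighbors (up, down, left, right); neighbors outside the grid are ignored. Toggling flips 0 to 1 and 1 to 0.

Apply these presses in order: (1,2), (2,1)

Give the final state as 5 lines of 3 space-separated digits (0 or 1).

Answer: 1 0 1
0 1 1
0 0 0
0 0 0
1 1 1

Derivation:
After press 1 at (1,2):
1 0 1
0 0 1
1 1 1
0 1 0
1 1 1

After press 2 at (2,1):
1 0 1
0 1 1
0 0 0
0 0 0
1 1 1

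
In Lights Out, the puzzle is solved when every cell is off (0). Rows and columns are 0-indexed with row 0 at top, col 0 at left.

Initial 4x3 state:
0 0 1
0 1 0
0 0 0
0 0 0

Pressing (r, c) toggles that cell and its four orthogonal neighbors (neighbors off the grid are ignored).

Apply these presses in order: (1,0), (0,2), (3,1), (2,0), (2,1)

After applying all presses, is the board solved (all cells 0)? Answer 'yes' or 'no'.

After press 1 at (1,0):
1 0 1
1 0 0
1 0 0
0 0 0

After press 2 at (0,2):
1 1 0
1 0 1
1 0 0
0 0 0

After press 3 at (3,1):
1 1 0
1 0 1
1 1 0
1 1 1

After press 4 at (2,0):
1 1 0
0 0 1
0 0 0
0 1 1

After press 5 at (2,1):
1 1 0
0 1 1
1 1 1
0 0 1

Lights still on: 8

Answer: no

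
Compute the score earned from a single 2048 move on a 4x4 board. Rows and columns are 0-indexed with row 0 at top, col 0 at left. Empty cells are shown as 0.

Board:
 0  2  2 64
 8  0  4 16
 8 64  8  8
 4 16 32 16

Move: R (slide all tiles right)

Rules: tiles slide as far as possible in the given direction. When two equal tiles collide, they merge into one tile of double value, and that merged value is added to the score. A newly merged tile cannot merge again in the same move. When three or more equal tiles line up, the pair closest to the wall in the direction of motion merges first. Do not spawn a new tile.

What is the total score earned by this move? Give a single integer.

Answer: 20

Derivation:
Slide right:
row 0: [0, 2, 2, 64] -> [0, 0, 4, 64]  score +4 (running 4)
row 1: [8, 0, 4, 16] -> [0, 8, 4, 16]  score +0 (running 4)
row 2: [8, 64, 8, 8] -> [0, 8, 64, 16]  score +16 (running 20)
row 3: [4, 16, 32, 16] -> [4, 16, 32, 16]  score +0 (running 20)
Board after move:
 0  0  4 64
 0  8  4 16
 0  8 64 16
 4 16 32 16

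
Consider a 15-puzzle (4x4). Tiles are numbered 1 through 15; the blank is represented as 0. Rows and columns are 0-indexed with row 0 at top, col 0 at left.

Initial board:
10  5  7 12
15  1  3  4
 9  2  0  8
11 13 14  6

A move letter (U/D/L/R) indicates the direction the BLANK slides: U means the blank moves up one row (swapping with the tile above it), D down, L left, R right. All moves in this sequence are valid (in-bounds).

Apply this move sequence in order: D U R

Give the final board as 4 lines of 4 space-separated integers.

Answer: 10  5  7 12
15  1  3  4
 9  2  8  0
11 13 14  6

Derivation:
After move 1 (D):
10  5  7 12
15  1  3  4
 9  2 14  8
11 13  0  6

After move 2 (U):
10  5  7 12
15  1  3  4
 9  2  0  8
11 13 14  6

After move 3 (R):
10  5  7 12
15  1  3  4
 9  2  8  0
11 13 14  6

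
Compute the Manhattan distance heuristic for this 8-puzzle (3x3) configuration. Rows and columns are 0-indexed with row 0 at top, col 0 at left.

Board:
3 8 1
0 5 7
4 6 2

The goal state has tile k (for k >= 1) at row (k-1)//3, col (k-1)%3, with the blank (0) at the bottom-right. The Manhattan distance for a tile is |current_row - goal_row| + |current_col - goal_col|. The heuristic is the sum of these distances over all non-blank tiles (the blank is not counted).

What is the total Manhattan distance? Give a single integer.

Tile 3: at (0,0), goal (0,2), distance |0-0|+|0-2| = 2
Tile 8: at (0,1), goal (2,1), distance |0-2|+|1-1| = 2
Tile 1: at (0,2), goal (0,0), distance |0-0|+|2-0| = 2
Tile 5: at (1,1), goal (1,1), distance |1-1|+|1-1| = 0
Tile 7: at (1,2), goal (2,0), distance |1-2|+|2-0| = 3
Tile 4: at (2,0), goal (1,0), distance |2-1|+|0-0| = 1
Tile 6: at (2,1), goal (1,2), distance |2-1|+|1-2| = 2
Tile 2: at (2,2), goal (0,1), distance |2-0|+|2-1| = 3
Sum: 2 + 2 + 2 + 0 + 3 + 1 + 2 + 3 = 15

Answer: 15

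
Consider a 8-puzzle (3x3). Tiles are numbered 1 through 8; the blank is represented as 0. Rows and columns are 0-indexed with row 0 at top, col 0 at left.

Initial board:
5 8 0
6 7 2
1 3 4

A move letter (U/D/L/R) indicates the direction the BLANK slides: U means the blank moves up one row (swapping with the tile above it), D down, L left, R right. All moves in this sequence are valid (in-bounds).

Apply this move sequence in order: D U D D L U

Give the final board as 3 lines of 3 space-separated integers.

Answer: 5 8 2
6 0 4
1 7 3

Derivation:
After move 1 (D):
5 8 2
6 7 0
1 3 4

After move 2 (U):
5 8 0
6 7 2
1 3 4

After move 3 (D):
5 8 2
6 7 0
1 3 4

After move 4 (D):
5 8 2
6 7 4
1 3 0

After move 5 (L):
5 8 2
6 7 4
1 0 3

After move 6 (U):
5 8 2
6 0 4
1 7 3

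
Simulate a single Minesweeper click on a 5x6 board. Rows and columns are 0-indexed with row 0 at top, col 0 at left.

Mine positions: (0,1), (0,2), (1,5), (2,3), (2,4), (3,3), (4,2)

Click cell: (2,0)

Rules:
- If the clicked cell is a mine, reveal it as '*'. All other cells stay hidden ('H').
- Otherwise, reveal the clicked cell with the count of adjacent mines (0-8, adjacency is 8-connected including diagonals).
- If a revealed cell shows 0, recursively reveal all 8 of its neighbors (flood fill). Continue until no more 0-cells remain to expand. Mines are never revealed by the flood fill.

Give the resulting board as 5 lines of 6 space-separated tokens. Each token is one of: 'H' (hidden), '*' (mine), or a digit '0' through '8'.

H H H H H H
1 2 3 H H H
0 0 2 H H H
0 1 3 H H H
0 1 H H H H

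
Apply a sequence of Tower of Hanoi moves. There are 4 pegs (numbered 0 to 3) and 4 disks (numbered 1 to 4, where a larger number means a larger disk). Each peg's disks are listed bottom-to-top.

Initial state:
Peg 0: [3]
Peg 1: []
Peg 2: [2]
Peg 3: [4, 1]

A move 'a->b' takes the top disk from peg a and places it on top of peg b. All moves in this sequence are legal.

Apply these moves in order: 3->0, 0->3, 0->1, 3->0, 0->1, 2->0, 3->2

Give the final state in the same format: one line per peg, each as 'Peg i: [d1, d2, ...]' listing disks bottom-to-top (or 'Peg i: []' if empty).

After move 1 (3->0):
Peg 0: [3, 1]
Peg 1: []
Peg 2: [2]
Peg 3: [4]

After move 2 (0->3):
Peg 0: [3]
Peg 1: []
Peg 2: [2]
Peg 3: [4, 1]

After move 3 (0->1):
Peg 0: []
Peg 1: [3]
Peg 2: [2]
Peg 3: [4, 1]

After move 4 (3->0):
Peg 0: [1]
Peg 1: [3]
Peg 2: [2]
Peg 3: [4]

After move 5 (0->1):
Peg 0: []
Peg 1: [3, 1]
Peg 2: [2]
Peg 3: [4]

After move 6 (2->0):
Peg 0: [2]
Peg 1: [3, 1]
Peg 2: []
Peg 3: [4]

After move 7 (3->2):
Peg 0: [2]
Peg 1: [3, 1]
Peg 2: [4]
Peg 3: []

Answer: Peg 0: [2]
Peg 1: [3, 1]
Peg 2: [4]
Peg 3: []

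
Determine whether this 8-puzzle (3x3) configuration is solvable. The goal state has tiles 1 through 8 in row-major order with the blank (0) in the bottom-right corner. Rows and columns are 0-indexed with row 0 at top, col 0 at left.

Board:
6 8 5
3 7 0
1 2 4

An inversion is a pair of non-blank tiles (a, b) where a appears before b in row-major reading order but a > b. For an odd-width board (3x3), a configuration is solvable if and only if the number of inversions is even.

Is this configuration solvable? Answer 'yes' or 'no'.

Answer: yes

Derivation:
Inversions (pairs i<j in row-major order where tile[i] > tile[j] > 0): 20
20 is even, so the puzzle is solvable.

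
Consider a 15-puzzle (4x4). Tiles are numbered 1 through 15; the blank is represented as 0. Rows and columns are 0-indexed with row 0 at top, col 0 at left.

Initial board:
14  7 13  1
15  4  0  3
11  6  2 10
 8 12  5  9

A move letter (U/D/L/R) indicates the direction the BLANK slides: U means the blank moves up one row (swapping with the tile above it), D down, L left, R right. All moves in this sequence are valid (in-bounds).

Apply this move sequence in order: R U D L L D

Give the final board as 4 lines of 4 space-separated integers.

Answer: 14  7 13  1
15  6  4  3
11  0  2 10
 8 12  5  9

Derivation:
After move 1 (R):
14  7 13  1
15  4  3  0
11  6  2 10
 8 12  5  9

After move 2 (U):
14  7 13  0
15  4  3  1
11  6  2 10
 8 12  5  9

After move 3 (D):
14  7 13  1
15  4  3  0
11  6  2 10
 8 12  5  9

After move 4 (L):
14  7 13  1
15  4  0  3
11  6  2 10
 8 12  5  9

After move 5 (L):
14  7 13  1
15  0  4  3
11  6  2 10
 8 12  5  9

After move 6 (D):
14  7 13  1
15  6  4  3
11  0  2 10
 8 12  5  9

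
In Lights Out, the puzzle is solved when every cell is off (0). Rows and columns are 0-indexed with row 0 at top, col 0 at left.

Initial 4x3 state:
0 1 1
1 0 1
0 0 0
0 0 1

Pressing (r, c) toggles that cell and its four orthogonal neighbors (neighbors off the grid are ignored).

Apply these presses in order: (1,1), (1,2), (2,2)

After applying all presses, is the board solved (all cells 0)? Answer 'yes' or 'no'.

Answer: yes

Derivation:
After press 1 at (1,1):
0 0 1
0 1 0
0 1 0
0 0 1

After press 2 at (1,2):
0 0 0
0 0 1
0 1 1
0 0 1

After press 3 at (2,2):
0 0 0
0 0 0
0 0 0
0 0 0

Lights still on: 0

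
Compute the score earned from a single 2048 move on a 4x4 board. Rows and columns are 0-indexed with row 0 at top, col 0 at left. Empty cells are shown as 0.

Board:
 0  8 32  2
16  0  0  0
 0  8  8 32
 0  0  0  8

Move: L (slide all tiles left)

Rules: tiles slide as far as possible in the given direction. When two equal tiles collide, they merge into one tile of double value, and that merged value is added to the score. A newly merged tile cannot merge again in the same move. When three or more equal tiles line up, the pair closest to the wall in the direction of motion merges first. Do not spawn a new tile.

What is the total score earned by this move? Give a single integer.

Slide left:
row 0: [0, 8, 32, 2] -> [8, 32, 2, 0]  score +0 (running 0)
row 1: [16, 0, 0, 0] -> [16, 0, 0, 0]  score +0 (running 0)
row 2: [0, 8, 8, 32] -> [16, 32, 0, 0]  score +16 (running 16)
row 3: [0, 0, 0, 8] -> [8, 0, 0, 0]  score +0 (running 16)
Board after move:
 8 32  2  0
16  0  0  0
16 32  0  0
 8  0  0  0

Answer: 16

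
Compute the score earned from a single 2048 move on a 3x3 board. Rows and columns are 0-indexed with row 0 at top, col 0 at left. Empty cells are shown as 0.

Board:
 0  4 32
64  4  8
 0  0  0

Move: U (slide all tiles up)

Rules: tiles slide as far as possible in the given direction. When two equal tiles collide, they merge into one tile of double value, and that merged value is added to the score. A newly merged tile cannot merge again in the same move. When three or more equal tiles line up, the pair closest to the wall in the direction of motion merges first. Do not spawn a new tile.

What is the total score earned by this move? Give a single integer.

Slide up:
col 0: [0, 64, 0] -> [64, 0, 0]  score +0 (running 0)
col 1: [4, 4, 0] -> [8, 0, 0]  score +8 (running 8)
col 2: [32, 8, 0] -> [32, 8, 0]  score +0 (running 8)
Board after move:
64  8 32
 0  0  8
 0  0  0

Answer: 8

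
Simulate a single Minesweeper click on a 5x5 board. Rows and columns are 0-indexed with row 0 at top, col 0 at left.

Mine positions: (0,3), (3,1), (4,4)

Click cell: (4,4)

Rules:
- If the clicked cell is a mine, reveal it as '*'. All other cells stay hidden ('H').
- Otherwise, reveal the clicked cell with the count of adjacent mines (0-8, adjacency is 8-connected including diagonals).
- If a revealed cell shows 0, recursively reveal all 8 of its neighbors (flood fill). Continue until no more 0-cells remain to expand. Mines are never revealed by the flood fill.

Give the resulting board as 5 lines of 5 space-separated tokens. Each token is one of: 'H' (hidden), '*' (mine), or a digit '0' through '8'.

H H H H H
H H H H H
H H H H H
H H H H H
H H H H *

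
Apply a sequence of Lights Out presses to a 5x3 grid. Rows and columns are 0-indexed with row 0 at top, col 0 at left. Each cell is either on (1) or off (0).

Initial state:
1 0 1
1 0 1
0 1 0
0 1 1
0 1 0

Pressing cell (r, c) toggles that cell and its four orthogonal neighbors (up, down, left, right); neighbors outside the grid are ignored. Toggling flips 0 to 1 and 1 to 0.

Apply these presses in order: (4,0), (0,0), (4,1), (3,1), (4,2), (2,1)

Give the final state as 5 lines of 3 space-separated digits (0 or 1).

After press 1 at (4,0):
1 0 1
1 0 1
0 1 0
1 1 1
1 0 0

After press 2 at (0,0):
0 1 1
0 0 1
0 1 0
1 1 1
1 0 0

After press 3 at (4,1):
0 1 1
0 0 1
0 1 0
1 0 1
0 1 1

After press 4 at (3,1):
0 1 1
0 0 1
0 0 0
0 1 0
0 0 1

After press 5 at (4,2):
0 1 1
0 0 1
0 0 0
0 1 1
0 1 0

After press 6 at (2,1):
0 1 1
0 1 1
1 1 1
0 0 1
0 1 0

Answer: 0 1 1
0 1 1
1 1 1
0 0 1
0 1 0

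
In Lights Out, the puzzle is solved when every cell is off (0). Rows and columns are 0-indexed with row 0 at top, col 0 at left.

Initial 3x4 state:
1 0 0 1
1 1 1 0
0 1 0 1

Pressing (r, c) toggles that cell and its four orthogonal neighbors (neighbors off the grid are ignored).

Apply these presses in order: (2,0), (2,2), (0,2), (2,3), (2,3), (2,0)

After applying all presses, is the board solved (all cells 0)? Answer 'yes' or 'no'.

After press 1 at (2,0):
1 0 0 1
0 1 1 0
1 0 0 1

After press 2 at (2,2):
1 0 0 1
0 1 0 0
1 1 1 0

After press 3 at (0,2):
1 1 1 0
0 1 1 0
1 1 1 0

After press 4 at (2,3):
1 1 1 0
0 1 1 1
1 1 0 1

After press 5 at (2,3):
1 1 1 0
0 1 1 0
1 1 1 0

After press 6 at (2,0):
1 1 1 0
1 1 1 0
0 0 1 0

Lights still on: 7

Answer: no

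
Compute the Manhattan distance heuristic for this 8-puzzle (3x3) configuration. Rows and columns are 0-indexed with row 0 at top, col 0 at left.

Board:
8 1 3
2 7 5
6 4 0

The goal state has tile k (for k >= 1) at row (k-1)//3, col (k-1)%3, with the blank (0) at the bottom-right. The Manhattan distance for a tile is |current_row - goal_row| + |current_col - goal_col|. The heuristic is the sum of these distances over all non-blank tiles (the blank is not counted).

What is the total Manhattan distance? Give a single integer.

Tile 8: (0,0)->(2,1) = 3
Tile 1: (0,1)->(0,0) = 1
Tile 3: (0,2)->(0,2) = 0
Tile 2: (1,0)->(0,1) = 2
Tile 7: (1,1)->(2,0) = 2
Tile 5: (1,2)->(1,1) = 1
Tile 6: (2,0)->(1,2) = 3
Tile 4: (2,1)->(1,0) = 2
Sum: 3 + 1 + 0 + 2 + 2 + 1 + 3 + 2 = 14

Answer: 14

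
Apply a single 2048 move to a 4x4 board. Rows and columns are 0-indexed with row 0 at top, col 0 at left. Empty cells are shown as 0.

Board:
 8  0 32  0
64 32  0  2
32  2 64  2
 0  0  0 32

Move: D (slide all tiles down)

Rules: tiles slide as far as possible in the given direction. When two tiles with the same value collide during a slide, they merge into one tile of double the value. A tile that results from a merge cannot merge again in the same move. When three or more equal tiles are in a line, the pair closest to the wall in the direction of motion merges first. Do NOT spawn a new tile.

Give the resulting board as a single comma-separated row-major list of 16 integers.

Slide down:
col 0: [8, 64, 32, 0] -> [0, 8, 64, 32]
col 1: [0, 32, 2, 0] -> [0, 0, 32, 2]
col 2: [32, 0, 64, 0] -> [0, 0, 32, 64]
col 3: [0, 2, 2, 32] -> [0, 0, 4, 32]

Answer: 0, 0, 0, 0, 8, 0, 0, 0, 64, 32, 32, 4, 32, 2, 64, 32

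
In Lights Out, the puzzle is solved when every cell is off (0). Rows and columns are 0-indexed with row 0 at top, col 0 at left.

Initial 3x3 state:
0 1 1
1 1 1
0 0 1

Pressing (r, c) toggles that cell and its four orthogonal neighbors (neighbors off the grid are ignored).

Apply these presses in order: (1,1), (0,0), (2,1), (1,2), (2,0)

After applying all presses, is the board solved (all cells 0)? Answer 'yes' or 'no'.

After press 1 at (1,1):
0 0 1
0 0 0
0 1 1

After press 2 at (0,0):
1 1 1
1 0 0
0 1 1

After press 3 at (2,1):
1 1 1
1 1 0
1 0 0

After press 4 at (1,2):
1 1 0
1 0 1
1 0 1

After press 5 at (2,0):
1 1 0
0 0 1
0 1 1

Lights still on: 5

Answer: no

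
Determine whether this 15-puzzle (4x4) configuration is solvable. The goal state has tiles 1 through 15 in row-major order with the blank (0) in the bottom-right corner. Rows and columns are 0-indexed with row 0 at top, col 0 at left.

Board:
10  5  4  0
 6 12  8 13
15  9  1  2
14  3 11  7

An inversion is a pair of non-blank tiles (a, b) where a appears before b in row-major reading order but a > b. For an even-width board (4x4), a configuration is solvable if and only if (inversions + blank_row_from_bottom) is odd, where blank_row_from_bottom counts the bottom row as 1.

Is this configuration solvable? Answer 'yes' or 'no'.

Answer: yes

Derivation:
Inversions: 51
Blank is in row 0 (0-indexed from top), which is row 4 counting from the bottom (bottom = 1).
51 + 4 = 55, which is odd, so the puzzle is solvable.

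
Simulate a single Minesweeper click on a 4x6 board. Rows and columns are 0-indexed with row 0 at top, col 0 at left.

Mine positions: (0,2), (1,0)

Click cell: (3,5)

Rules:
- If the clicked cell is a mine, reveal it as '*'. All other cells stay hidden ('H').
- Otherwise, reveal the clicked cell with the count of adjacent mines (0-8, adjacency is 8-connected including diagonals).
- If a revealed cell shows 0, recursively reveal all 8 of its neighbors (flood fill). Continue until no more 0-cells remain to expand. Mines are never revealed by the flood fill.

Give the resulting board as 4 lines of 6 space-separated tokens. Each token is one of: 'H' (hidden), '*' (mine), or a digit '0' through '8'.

H H H 1 0 0
H 2 1 1 0 0
1 1 0 0 0 0
0 0 0 0 0 0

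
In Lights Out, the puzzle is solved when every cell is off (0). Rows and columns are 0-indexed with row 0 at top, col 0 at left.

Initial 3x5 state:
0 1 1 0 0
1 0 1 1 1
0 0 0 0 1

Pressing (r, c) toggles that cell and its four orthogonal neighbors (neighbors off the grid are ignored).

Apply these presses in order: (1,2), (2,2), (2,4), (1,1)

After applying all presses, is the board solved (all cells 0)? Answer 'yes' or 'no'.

Answer: yes

Derivation:
After press 1 at (1,2):
0 1 0 0 0
1 1 0 0 1
0 0 1 0 1

After press 2 at (2,2):
0 1 0 0 0
1 1 1 0 1
0 1 0 1 1

After press 3 at (2,4):
0 1 0 0 0
1 1 1 0 0
0 1 0 0 0

After press 4 at (1,1):
0 0 0 0 0
0 0 0 0 0
0 0 0 0 0

Lights still on: 0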